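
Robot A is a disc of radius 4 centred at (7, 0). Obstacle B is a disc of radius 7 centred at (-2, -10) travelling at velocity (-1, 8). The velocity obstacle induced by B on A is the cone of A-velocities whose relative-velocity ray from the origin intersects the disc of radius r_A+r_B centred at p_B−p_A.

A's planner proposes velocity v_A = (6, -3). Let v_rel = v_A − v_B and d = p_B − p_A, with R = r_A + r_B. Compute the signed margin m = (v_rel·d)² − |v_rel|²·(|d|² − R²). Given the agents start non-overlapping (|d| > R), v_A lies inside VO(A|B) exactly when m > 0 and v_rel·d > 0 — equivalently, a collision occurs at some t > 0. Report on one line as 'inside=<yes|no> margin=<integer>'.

d = (-9, -10),  |d|² = 181;  R = 4+7 = 11,  c = 181−11² = 60
v_rel = (7, -11),  |v_rel|² = 170;  v_rel·d = (7)·(-9) + (-11)·(-10) = 47
170·t² − 94·t + 60 = 0  ⇒  m = 47² − 170·60 = -7991
m = -7991 < 0,  v_rel·d = 47 > 0  ⇒  outside

inside=no margin=-7991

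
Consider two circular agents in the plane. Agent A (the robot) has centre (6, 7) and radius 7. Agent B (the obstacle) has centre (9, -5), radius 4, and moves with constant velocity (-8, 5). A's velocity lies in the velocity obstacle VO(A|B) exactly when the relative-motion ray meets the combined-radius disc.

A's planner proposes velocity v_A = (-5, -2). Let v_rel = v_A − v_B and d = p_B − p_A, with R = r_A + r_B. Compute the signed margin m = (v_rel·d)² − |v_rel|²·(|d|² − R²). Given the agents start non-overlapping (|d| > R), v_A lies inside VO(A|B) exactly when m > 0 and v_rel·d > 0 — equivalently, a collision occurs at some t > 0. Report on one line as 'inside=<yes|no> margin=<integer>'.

d = (3, -12),  |d|² = 153;  R = 7+4 = 11,  c = 153−11² = 32
v_rel = (3, -7),  |v_rel|² = 58;  v_rel·d = (3)·(3) + (-7)·(-12) = 93
58·t² − 186·t + 32 = 0  ⇒  m = 93² − 58·32 = 6793
m = 6793 > 0,  v_rel·d = 93 > 0  ⇒  inside

inside=yes margin=6793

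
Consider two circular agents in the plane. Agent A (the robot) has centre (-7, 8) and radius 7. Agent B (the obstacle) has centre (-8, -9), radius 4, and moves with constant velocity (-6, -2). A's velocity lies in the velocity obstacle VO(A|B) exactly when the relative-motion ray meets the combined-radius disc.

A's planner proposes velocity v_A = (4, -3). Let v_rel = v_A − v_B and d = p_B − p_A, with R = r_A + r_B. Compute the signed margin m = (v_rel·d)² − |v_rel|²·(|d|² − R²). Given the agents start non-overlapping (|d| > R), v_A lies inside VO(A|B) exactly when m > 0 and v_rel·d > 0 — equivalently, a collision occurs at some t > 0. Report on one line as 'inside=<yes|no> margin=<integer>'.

d = (-1, -17),  |d|² = 290;  R = 7+4 = 11,  c = 290−11² = 169
v_rel = (10, -1),  |v_rel|² = 101;  v_rel·d = (10)·(-1) + (-1)·(-17) = 7
101·t² − 14·t + 169 = 0  ⇒  m = 7² − 101·169 = -17020
m = -17020 < 0,  v_rel·d = 7 > 0  ⇒  outside

inside=no margin=-17020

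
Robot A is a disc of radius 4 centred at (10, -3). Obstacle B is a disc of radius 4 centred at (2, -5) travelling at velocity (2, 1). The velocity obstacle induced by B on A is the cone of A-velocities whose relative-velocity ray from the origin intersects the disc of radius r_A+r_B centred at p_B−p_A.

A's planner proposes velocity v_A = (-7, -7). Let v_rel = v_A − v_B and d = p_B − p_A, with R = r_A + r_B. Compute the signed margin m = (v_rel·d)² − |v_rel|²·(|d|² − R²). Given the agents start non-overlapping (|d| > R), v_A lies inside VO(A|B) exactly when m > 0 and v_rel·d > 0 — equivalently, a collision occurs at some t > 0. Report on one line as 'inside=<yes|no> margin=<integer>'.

d = (-8, -2),  |d|² = 68;  R = 4+4 = 8,  c = 68−8² = 4
v_rel = (-9, -8),  |v_rel|² = 145;  v_rel·d = (-9)·(-8) + (-8)·(-2) = 88
145·t² − 176·t + 4 = 0  ⇒  m = 88² − 145·4 = 7164
m = 7164 > 0,  v_rel·d = 88 > 0  ⇒  inside

inside=yes margin=7164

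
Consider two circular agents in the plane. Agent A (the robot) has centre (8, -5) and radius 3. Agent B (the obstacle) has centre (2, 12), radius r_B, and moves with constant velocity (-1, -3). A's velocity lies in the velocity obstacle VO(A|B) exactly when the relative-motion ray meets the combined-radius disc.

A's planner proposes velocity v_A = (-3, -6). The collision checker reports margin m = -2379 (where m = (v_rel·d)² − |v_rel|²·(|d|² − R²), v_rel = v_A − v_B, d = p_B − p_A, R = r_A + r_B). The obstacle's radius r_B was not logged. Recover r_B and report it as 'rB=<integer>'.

m = -2379
d = (-6, 17);  v_rel = (-2, -3),  |v_rel|² = 13
v_rel×d = (-2)·(17) − (-3)·(-6) = -52
since m = R²·13 − (-52)²:  R² = (2704 + -2379) / 13 = 25
R = √25 = 5  ⇒  r_B = 5 − 3 = 2

rB=2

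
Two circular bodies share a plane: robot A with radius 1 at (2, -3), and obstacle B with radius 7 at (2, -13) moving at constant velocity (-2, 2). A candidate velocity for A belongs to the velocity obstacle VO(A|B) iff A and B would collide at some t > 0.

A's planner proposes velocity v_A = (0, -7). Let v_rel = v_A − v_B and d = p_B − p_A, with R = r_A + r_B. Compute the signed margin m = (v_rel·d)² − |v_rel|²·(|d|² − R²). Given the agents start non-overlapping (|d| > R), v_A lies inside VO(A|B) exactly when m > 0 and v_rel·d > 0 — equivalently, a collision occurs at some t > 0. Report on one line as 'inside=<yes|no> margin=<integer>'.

d = (0, -10),  |d|² = 100;  R = 1+7 = 8,  c = 100−8² = 36
v_rel = (2, -9),  |v_rel|² = 85;  v_rel·d = (2)·(0) + (-9)·(-10) = 90
85·t² − 180·t + 36 = 0  ⇒  m = 90² − 85·36 = 5040
m = 5040 > 0,  v_rel·d = 90 > 0  ⇒  inside

inside=yes margin=5040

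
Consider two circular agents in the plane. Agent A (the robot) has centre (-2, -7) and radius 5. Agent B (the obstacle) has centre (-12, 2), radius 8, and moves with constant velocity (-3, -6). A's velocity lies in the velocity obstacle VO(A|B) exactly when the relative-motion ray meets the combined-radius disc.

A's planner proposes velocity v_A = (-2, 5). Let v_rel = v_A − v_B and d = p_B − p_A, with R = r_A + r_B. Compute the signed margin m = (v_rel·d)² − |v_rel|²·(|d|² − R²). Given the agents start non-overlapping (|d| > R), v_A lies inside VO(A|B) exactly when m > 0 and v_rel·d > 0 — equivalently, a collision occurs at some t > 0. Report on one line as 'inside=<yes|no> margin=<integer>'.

d = (-10, 9),  |d|² = 181;  R = 5+8 = 13,  c = 181−13² = 12
v_rel = (1, 11),  |v_rel|² = 122;  v_rel·d = (1)·(-10) + (11)·(9) = 89
122·t² − 178·t + 12 = 0  ⇒  m = 89² − 122·12 = 6457
m = 6457 > 0,  v_rel·d = 89 > 0  ⇒  inside

inside=yes margin=6457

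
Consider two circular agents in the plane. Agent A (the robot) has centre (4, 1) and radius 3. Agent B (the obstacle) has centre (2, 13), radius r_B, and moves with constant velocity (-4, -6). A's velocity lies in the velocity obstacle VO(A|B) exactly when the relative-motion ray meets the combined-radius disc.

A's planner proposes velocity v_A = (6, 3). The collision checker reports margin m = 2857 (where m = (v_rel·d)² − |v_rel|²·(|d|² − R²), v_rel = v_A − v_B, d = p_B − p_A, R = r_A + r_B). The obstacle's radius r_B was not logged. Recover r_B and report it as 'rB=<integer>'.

m = 2857
d = (-2, 12);  v_rel = (10, 9),  |v_rel|² = 181
v_rel×d = (10)·(12) − (9)·(-2) = 138
since m = R²·181 − 138²:  R² = (19044 + 2857) / 181 = 121
R = √121 = 11  ⇒  r_B = 11 − 3 = 8

rB=8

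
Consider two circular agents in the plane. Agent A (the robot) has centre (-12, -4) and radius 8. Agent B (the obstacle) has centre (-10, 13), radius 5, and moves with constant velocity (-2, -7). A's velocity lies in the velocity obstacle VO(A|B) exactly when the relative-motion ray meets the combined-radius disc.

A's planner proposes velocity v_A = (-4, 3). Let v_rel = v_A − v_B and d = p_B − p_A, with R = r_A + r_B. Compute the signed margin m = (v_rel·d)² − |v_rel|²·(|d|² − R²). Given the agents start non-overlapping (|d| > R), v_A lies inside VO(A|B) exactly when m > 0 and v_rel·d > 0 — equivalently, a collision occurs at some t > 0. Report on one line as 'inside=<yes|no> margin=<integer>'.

d = (2, 17),  |d|² = 293;  R = 8+5 = 13,  c = 293−13² = 124
v_rel = (-2, 10),  |v_rel|² = 104;  v_rel·d = (-2)·(2) + (10)·(17) = 166
104·t² − 332·t + 124 = 0  ⇒  m = 166² − 104·124 = 14660
m = 14660 > 0,  v_rel·d = 166 > 0  ⇒  inside

inside=yes margin=14660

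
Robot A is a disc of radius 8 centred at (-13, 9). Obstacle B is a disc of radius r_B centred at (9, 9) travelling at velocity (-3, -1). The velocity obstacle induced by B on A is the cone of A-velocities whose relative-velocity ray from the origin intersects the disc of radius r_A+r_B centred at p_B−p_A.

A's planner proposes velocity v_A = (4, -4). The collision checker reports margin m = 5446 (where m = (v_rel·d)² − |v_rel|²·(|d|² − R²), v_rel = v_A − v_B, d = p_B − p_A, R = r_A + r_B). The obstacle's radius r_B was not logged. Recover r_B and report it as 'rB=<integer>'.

m = 5446
d = (22, 0);  v_rel = (7, -3),  |v_rel|² = 58
v_rel×d = (7)·(0) − (-3)·(22) = 66
since m = R²·58 − 66²:  R² = (4356 + 5446) / 58 = 169
R = √169 = 13  ⇒  r_B = 13 − 8 = 5

rB=5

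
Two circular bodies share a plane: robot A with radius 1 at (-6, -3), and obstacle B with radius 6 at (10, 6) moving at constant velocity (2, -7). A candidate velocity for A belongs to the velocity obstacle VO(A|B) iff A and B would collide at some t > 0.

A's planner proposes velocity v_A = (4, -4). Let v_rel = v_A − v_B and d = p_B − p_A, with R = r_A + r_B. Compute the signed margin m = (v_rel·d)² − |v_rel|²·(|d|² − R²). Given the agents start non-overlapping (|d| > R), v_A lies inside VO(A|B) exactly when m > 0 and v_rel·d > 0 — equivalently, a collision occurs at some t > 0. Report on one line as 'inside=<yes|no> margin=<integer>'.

d = (16, 9),  |d|² = 337;  R = 1+6 = 7,  c = 337−7² = 288
v_rel = (2, 3),  |v_rel|² = 13;  v_rel·d = (2)·(16) + (3)·(9) = 59
13·t² − 118·t + 288 = 0  ⇒  m = 59² − 13·288 = -263
m = -263 < 0,  v_rel·d = 59 > 0  ⇒  outside

inside=no margin=-263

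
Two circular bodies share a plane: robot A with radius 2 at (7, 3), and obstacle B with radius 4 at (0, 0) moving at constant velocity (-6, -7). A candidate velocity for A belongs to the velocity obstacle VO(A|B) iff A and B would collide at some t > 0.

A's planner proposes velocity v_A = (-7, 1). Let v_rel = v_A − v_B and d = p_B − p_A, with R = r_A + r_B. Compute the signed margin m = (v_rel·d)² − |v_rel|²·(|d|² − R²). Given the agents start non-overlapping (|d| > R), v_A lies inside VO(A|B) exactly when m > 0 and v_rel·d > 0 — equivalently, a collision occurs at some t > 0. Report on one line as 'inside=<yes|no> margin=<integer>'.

d = (-7, -3),  |d|² = 58;  R = 2+4 = 6,  c = 58−6² = 22
v_rel = (-1, 8),  |v_rel|² = 65;  v_rel·d = (-1)·(-7) + (8)·(-3) = -17
65·t² + 34·t + 22 = 0  ⇒  m = (-17)² − 65·22 = -1141
m = -1141 < 0,  v_rel·d = -17 < 0  ⇒  outside

inside=no margin=-1141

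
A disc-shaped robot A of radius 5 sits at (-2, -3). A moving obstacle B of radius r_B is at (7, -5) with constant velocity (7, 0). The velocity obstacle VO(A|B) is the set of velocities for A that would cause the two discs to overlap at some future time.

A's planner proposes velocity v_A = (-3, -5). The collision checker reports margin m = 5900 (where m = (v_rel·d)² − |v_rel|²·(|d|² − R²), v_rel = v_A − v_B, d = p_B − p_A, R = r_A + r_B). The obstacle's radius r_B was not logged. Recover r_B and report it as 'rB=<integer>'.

m = 5900
d = (9, -2);  v_rel = (-10, -5),  |v_rel|² = 125
v_rel×d = (-10)·(-2) − (-5)·(9) = 65
since m = R²·125 − 65²:  R² = (4225 + 5900) / 125 = 81
R = √81 = 9  ⇒  r_B = 9 − 5 = 4

rB=4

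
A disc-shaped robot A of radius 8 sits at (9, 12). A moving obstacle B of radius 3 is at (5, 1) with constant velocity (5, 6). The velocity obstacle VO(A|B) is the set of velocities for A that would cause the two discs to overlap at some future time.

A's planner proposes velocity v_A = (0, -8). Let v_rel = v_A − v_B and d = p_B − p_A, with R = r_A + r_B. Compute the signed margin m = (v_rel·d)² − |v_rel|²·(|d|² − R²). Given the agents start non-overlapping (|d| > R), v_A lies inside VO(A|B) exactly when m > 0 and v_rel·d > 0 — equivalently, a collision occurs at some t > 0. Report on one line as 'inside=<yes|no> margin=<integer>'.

d = (-4, -11),  |d|² = 137;  R = 8+3 = 11,  c = 137−11² = 16
v_rel = (-5, -14),  |v_rel|² = 221;  v_rel·d = (-5)·(-4) + (-14)·(-11) = 174
221·t² − 348·t + 16 = 0  ⇒  m = 174² − 221·16 = 26740
m = 26740 > 0,  v_rel·d = 174 > 0  ⇒  inside

inside=yes margin=26740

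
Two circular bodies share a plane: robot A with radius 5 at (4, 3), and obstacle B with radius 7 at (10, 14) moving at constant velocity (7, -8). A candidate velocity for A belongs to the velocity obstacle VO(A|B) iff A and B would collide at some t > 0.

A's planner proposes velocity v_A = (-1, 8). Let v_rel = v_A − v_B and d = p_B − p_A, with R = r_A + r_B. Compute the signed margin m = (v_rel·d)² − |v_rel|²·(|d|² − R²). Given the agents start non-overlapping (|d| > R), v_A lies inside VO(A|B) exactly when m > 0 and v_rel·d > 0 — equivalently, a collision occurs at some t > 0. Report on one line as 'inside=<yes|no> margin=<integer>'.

d = (6, 11),  |d|² = 157;  R = 5+7 = 12,  c = 157−12² = 13
v_rel = (-8, 16),  |v_rel|² = 320;  v_rel·d = (-8)·(6) + (16)·(11) = 128
320·t² − 256·t + 13 = 0  ⇒  m = 128² − 320·13 = 12224
m = 12224 > 0,  v_rel·d = 128 > 0  ⇒  inside

inside=yes margin=12224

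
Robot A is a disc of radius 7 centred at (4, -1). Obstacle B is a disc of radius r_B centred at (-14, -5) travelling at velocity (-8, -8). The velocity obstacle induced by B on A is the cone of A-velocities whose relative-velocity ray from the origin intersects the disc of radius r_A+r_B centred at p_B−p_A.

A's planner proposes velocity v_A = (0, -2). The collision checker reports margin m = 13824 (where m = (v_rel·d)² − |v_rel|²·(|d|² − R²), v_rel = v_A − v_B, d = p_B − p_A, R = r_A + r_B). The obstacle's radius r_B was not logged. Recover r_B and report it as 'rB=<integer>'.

m = 13824
d = (-18, -4);  v_rel = (8, 6),  |v_rel|² = 100
v_rel×d = (8)·(-4) − (6)·(-18) = 76
since m = R²·100 − 76²:  R² = (5776 + 13824) / 100 = 196
R = √196 = 14  ⇒  r_B = 14 − 7 = 7

rB=7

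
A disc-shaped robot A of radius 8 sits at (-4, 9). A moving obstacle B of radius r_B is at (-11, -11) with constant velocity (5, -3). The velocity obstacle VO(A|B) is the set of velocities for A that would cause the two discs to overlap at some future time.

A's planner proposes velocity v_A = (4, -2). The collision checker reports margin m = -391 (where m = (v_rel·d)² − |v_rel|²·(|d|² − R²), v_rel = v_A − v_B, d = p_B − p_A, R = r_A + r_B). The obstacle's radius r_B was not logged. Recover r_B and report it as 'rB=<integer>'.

m = -391
d = (-7, -20);  v_rel = (-1, 1),  |v_rel|² = 2
v_rel×d = (-1)·(-20) − (1)·(-7) = 27
since m = R²·2 − 27²:  R² = (729 + -391) / 2 = 169
R = √169 = 13  ⇒  r_B = 13 − 8 = 5

rB=5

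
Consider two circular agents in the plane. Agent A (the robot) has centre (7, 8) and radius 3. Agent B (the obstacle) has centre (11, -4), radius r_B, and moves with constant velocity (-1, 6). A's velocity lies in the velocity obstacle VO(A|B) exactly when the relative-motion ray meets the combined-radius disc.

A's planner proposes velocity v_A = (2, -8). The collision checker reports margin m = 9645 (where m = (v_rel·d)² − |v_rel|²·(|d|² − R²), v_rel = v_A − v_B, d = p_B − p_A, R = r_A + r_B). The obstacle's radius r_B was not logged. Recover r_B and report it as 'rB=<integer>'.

m = 9645
d = (4, -12);  v_rel = (3, -14),  |v_rel|² = 205
v_rel×d = (3)·(-12) − (-14)·(4) = 20
since m = R²·205 − 20²:  R² = (400 + 9645) / 205 = 49
R = √49 = 7  ⇒  r_B = 7 − 3 = 4

rB=4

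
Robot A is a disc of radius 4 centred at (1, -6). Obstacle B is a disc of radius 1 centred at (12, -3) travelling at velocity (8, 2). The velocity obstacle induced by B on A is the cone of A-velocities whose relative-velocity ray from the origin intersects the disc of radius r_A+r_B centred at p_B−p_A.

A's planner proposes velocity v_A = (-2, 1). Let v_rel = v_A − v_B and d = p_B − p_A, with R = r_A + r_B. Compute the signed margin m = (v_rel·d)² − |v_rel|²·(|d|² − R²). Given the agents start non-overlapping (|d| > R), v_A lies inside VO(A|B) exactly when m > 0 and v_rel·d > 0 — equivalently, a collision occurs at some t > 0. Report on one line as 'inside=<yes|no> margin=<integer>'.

d = (11, 3),  |d|² = 130;  R = 4+1 = 5,  c = 130−5² = 105
v_rel = (-10, -1),  |v_rel|² = 101;  v_rel·d = (-10)·(11) + (-1)·(3) = -113
101·t² + 226·t + 105 = 0  ⇒  m = (-113)² − 101·105 = 2164
m = 2164 > 0,  v_rel·d = -113 < 0  ⇒  outside

inside=no margin=2164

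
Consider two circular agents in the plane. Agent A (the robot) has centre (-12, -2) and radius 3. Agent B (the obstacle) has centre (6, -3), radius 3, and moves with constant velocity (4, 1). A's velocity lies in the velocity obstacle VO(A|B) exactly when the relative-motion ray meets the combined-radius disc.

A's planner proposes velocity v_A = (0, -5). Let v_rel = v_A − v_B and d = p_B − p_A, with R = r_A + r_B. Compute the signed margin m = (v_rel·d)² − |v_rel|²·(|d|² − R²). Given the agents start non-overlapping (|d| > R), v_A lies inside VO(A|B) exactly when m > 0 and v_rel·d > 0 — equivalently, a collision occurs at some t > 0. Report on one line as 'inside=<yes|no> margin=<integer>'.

d = (18, -1),  |d|² = 325;  R = 3+3 = 6,  c = 325−6² = 289
v_rel = (-4, -6),  |v_rel|² = 52;  v_rel·d = (-4)·(18) + (-6)·(-1) = -66
52·t² + 132·t + 289 = 0  ⇒  m = (-66)² − 52·289 = -10672
m = -10672 < 0,  v_rel·d = -66 < 0  ⇒  outside

inside=no margin=-10672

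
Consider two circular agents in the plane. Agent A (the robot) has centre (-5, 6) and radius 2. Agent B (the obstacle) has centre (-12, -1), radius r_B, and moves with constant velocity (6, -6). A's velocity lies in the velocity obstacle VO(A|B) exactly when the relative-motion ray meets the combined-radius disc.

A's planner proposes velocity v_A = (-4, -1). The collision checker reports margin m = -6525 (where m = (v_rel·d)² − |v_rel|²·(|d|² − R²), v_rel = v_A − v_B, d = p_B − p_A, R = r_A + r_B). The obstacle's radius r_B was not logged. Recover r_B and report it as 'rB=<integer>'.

m = -6525
d = (-7, -7);  v_rel = (-10, 5),  |v_rel|² = 125
v_rel×d = (-10)·(-7) − (5)·(-7) = 105
since m = R²·125 − 105²:  R² = (11025 + -6525) / 125 = 36
R = √36 = 6  ⇒  r_B = 6 − 2 = 4

rB=4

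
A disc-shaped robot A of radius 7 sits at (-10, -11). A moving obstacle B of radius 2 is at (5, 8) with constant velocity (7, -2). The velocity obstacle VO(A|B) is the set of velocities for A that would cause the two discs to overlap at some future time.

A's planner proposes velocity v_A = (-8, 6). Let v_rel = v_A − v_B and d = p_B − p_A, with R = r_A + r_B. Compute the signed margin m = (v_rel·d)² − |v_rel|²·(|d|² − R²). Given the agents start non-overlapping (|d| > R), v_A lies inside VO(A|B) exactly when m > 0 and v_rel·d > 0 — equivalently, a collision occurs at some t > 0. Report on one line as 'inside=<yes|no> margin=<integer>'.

d = (15, 19),  |d|² = 586;  R = 7+2 = 9,  c = 586−9² = 505
v_rel = (-15, 8),  |v_rel|² = 289;  v_rel·d = (-15)·(15) + (8)·(19) = -73
289·t² + 146·t + 505 = 0  ⇒  m = (-73)² − 289·505 = -140616
m = -140616 < 0,  v_rel·d = -73 < 0  ⇒  outside

inside=no margin=-140616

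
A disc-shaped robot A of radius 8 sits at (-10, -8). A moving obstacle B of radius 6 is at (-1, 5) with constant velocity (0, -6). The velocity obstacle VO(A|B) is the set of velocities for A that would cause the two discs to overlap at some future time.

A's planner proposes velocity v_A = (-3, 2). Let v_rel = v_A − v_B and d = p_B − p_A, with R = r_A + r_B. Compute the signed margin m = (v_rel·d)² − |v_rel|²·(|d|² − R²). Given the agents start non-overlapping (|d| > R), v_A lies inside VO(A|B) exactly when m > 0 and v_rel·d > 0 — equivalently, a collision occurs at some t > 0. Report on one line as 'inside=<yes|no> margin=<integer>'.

d = (9, 13),  |d|² = 250;  R = 8+6 = 14,  c = 250−14² = 54
v_rel = (-3, 8),  |v_rel|² = 73;  v_rel·d = (-3)·(9) + (8)·(13) = 77
73·t² − 154·t + 54 = 0  ⇒  m = 77² − 73·54 = 1987
m = 1987 > 0,  v_rel·d = 77 > 0  ⇒  inside

inside=yes margin=1987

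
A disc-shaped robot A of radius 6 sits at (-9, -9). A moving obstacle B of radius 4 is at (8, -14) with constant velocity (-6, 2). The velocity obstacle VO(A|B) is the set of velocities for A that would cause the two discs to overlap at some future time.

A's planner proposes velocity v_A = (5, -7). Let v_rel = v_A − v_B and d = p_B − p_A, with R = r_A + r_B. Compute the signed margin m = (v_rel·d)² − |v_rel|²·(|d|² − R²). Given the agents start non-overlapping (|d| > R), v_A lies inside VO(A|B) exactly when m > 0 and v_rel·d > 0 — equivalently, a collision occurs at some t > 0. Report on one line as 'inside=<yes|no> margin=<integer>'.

d = (17, -5),  |d|² = 314;  R = 6+4 = 10,  c = 314−10² = 214
v_rel = (11, -9),  |v_rel|² = 202;  v_rel·d = (11)·(17) + (-9)·(-5) = 232
202·t² − 464·t + 214 = 0  ⇒  m = 232² − 202·214 = 10596
m = 10596 > 0,  v_rel·d = 232 > 0  ⇒  inside

inside=yes margin=10596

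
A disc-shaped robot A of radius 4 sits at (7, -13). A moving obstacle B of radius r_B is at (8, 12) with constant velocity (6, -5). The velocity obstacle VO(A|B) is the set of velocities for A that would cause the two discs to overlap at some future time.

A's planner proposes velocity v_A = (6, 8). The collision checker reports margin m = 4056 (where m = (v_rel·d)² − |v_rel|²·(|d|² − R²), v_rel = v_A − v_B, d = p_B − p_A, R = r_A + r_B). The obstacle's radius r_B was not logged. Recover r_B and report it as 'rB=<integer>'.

m = 4056
d = (1, 25);  v_rel = (0, 13),  |v_rel|² = 169
v_rel×d = (0)·(25) − (13)·(1) = -13
since m = R²·169 − (-13)²:  R² = (169 + 4056) / 169 = 25
R = √25 = 5  ⇒  r_B = 5 − 4 = 1

rB=1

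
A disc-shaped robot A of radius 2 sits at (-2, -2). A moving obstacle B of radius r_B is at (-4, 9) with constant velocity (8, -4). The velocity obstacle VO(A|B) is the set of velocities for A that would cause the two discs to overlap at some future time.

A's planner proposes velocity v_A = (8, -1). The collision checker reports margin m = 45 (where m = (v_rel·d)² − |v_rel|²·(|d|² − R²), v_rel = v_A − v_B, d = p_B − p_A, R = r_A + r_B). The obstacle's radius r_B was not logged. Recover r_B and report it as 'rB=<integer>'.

m = 45
d = (-2, 11);  v_rel = (0, 3),  |v_rel|² = 9
v_rel×d = (0)·(11) − (3)·(-2) = 6
since m = R²·9 − 6²:  R² = (36 + 45) / 9 = 9
R = √9 = 3  ⇒  r_B = 3 − 2 = 1

rB=1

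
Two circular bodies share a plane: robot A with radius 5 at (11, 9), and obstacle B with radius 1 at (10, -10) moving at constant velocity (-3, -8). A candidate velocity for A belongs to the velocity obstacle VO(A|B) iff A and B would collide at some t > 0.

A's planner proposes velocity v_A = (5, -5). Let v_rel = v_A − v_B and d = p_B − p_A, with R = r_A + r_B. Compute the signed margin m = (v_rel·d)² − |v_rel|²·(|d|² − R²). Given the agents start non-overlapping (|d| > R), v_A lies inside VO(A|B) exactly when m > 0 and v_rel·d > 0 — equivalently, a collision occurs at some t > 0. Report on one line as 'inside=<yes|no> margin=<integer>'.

d = (-1, -19),  |d|² = 362;  R = 5+1 = 6,  c = 362−6² = 326
v_rel = (8, 3),  |v_rel|² = 73;  v_rel·d = (8)·(-1) + (3)·(-19) = -65
73·t² + 130·t + 326 = 0  ⇒  m = (-65)² − 73·326 = -19573
m = -19573 < 0,  v_rel·d = -65 < 0  ⇒  outside

inside=no margin=-19573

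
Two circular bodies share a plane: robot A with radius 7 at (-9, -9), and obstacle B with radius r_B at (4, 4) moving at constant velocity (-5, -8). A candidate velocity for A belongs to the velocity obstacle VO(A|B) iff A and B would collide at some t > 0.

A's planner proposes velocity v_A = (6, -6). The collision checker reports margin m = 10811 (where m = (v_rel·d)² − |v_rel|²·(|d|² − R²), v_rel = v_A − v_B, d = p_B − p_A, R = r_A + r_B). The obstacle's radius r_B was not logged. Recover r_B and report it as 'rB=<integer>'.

m = 10811
d = (13, 13);  v_rel = (11, 2),  |v_rel|² = 125
v_rel×d = (11)·(13) − (2)·(13) = 117
since m = R²·125 − 117²:  R² = (13689 + 10811) / 125 = 196
R = √196 = 14  ⇒  r_B = 14 − 7 = 7

rB=7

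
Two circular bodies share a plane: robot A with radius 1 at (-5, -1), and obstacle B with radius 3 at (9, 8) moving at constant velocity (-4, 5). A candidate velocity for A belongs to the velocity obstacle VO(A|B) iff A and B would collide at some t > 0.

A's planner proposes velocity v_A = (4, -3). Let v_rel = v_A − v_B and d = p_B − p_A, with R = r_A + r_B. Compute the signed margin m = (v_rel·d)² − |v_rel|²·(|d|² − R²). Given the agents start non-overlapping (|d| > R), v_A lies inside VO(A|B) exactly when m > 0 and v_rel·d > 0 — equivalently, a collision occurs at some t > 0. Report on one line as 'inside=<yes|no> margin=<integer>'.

d = (14, 9),  |d|² = 277;  R = 1+3 = 4,  c = 277−4² = 261
v_rel = (8, -8),  |v_rel|² = 128;  v_rel·d = (8)·(14) + (-8)·(9) = 40
128·t² − 80·t + 261 = 0  ⇒  m = 40² − 128·261 = -31808
m = -31808 < 0,  v_rel·d = 40 > 0  ⇒  outside

inside=no margin=-31808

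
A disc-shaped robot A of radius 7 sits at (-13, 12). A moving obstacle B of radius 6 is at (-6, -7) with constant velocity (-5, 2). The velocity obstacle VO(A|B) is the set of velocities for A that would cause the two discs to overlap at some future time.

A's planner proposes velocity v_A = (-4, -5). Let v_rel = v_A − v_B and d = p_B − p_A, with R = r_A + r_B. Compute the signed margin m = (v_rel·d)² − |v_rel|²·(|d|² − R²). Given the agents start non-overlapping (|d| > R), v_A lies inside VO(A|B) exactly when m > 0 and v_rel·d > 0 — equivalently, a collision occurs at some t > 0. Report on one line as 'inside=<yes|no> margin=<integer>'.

d = (7, -19),  |d|² = 410;  R = 7+6 = 13,  c = 410−13² = 241
v_rel = (1, -7),  |v_rel|² = 50;  v_rel·d = (1)·(7) + (-7)·(-19) = 140
50·t² − 280·t + 241 = 0  ⇒  m = 140² − 50·241 = 7550
m = 7550 > 0,  v_rel·d = 140 > 0  ⇒  inside

inside=yes margin=7550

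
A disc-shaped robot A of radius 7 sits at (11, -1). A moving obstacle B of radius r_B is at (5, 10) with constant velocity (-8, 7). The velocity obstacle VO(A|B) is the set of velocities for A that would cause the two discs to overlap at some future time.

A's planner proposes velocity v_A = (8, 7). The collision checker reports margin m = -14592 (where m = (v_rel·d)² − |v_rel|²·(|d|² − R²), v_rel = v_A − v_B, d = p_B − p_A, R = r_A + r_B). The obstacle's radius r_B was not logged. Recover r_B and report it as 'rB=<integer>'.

m = -14592
d = (-6, 11);  v_rel = (16, 0),  |v_rel|² = 256
v_rel×d = (16)·(11) − (0)·(-6) = 176
since m = R²·256 − 176²:  R² = (30976 + -14592) / 256 = 64
R = √64 = 8  ⇒  r_B = 8 − 7 = 1

rB=1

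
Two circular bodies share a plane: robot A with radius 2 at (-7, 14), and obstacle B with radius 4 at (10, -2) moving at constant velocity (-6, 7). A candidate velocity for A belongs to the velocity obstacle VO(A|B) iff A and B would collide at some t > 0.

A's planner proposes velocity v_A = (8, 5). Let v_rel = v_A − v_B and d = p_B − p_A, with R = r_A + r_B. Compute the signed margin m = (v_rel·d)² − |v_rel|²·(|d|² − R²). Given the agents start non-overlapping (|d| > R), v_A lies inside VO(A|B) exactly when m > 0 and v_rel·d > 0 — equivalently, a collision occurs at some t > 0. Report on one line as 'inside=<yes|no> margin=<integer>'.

d = (17, -16),  |d|² = 545;  R = 2+4 = 6,  c = 545−6² = 509
v_rel = (14, -2),  |v_rel|² = 200;  v_rel·d = (14)·(17) + (-2)·(-16) = 270
200·t² − 540·t + 509 = 0  ⇒  m = 270² − 200·509 = -28900
m = -28900 < 0,  v_rel·d = 270 > 0  ⇒  outside

inside=no margin=-28900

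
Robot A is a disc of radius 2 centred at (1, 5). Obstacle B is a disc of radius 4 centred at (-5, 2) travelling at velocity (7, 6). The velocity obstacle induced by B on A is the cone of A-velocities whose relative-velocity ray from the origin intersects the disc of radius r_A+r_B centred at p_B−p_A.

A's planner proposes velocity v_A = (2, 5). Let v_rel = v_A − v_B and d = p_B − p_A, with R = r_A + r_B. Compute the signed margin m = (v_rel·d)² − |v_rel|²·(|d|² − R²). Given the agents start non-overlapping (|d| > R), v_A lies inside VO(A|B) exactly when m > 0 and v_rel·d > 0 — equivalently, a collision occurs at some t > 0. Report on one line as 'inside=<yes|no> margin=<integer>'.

d = (-6, -3),  |d|² = 45;  R = 2+4 = 6,  c = 45−6² = 9
v_rel = (-5, -1),  |v_rel|² = 26;  v_rel·d = (-5)·(-6) + (-1)·(-3) = 33
26·t² − 66·t + 9 = 0  ⇒  m = 33² − 26·9 = 855
m = 855 > 0,  v_rel·d = 33 > 0  ⇒  inside

inside=yes margin=855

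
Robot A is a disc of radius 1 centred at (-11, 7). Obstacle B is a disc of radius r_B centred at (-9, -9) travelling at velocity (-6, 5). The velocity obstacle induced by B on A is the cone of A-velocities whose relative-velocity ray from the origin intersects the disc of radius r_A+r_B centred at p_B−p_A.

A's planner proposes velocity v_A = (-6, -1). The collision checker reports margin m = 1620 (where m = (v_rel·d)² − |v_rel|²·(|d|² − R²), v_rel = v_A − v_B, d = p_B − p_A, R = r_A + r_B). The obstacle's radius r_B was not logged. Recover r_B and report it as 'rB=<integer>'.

m = 1620
d = (2, -16);  v_rel = (0, -6),  |v_rel|² = 36
v_rel×d = (0)·(-16) − (-6)·(2) = 12
since m = R²·36 − 12²:  R² = (144 + 1620) / 36 = 49
R = √49 = 7  ⇒  r_B = 7 − 1 = 6

rB=6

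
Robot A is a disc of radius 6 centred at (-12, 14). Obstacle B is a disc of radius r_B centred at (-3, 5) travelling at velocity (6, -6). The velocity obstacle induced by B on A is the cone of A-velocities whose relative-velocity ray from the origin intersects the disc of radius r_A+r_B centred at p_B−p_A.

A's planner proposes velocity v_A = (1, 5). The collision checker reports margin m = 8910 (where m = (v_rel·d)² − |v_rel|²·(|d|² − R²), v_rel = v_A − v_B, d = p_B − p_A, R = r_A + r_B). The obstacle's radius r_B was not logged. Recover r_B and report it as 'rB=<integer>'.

m = 8910
d = (9, -9);  v_rel = (-5, 11),  |v_rel|² = 146
v_rel×d = (-5)·(-9) − (11)·(9) = -54
since m = R²·146 − (-54)²:  R² = (2916 + 8910) / 146 = 81
R = √81 = 9  ⇒  r_B = 9 − 6 = 3

rB=3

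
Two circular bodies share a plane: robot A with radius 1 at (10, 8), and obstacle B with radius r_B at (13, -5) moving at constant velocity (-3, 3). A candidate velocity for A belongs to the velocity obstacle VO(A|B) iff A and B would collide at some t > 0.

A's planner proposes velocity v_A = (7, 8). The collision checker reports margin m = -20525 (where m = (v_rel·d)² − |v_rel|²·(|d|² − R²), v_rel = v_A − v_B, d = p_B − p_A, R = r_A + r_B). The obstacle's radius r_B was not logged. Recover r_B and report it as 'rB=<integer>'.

m = -20525
d = (3, -13);  v_rel = (10, 5),  |v_rel|² = 125
v_rel×d = (10)·(-13) − (5)·(3) = -145
since m = R²·125 − (-145)²:  R² = (21025 + -20525) / 125 = 4
R = √4 = 2  ⇒  r_B = 2 − 1 = 1

rB=1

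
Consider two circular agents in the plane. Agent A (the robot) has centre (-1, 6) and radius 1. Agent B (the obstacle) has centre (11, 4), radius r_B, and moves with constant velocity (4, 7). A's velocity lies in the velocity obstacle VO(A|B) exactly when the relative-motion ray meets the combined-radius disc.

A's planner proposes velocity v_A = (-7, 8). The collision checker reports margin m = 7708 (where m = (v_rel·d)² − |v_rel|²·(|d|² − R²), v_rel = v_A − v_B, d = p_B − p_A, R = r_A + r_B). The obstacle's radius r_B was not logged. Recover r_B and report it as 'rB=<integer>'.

m = 7708
d = (12, -2);  v_rel = (-11, 1),  |v_rel|² = 122
v_rel×d = (-11)·(-2) − (1)·(12) = 10
since m = R²·122 − 10²:  R² = (100 + 7708) / 122 = 64
R = √64 = 8  ⇒  r_B = 8 − 1 = 7

rB=7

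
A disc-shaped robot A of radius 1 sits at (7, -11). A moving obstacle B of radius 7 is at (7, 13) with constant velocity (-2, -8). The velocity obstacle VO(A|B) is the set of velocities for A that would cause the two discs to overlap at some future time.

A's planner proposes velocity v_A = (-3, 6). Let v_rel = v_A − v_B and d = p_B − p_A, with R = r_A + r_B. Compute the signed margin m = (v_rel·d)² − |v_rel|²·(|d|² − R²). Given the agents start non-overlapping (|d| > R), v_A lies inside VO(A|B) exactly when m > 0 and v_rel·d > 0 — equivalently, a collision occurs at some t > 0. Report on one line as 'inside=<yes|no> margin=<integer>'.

d = (0, 24),  |d|² = 576;  R = 1+7 = 8,  c = 576−8² = 512
v_rel = (-1, 14),  |v_rel|² = 197;  v_rel·d = (-1)·(0) + (14)·(24) = 336
197·t² − 672·t + 512 = 0  ⇒  m = 336² − 197·512 = 12032
m = 12032 > 0,  v_rel·d = 336 > 0  ⇒  inside

inside=yes margin=12032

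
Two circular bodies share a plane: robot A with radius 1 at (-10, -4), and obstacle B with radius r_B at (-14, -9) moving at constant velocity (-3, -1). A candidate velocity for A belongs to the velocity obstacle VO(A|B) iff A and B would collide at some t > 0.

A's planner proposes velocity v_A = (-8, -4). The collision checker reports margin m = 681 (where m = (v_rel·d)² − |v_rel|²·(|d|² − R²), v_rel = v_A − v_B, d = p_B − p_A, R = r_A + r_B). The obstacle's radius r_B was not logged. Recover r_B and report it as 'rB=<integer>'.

m = 681
d = (-4, -5);  v_rel = (-5, -3),  |v_rel|² = 34
v_rel×d = (-5)·(-5) − (-3)·(-4) = 13
since m = R²·34 − 13²:  R² = (169 + 681) / 34 = 25
R = √25 = 5  ⇒  r_B = 5 − 1 = 4

rB=4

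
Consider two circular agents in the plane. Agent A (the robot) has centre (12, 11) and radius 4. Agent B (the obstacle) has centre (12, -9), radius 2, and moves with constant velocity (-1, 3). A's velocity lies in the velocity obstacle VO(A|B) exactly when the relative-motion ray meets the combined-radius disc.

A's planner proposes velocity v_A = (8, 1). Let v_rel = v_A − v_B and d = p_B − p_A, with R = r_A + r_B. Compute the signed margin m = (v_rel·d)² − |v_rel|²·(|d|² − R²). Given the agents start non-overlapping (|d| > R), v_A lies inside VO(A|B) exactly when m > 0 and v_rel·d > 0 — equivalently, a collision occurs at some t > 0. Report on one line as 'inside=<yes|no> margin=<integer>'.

d = (0, -20),  |d|² = 400;  R = 4+2 = 6,  c = 400−6² = 364
v_rel = (9, -2),  |v_rel|² = 85;  v_rel·d = (9)·(0) + (-2)·(-20) = 40
85·t² − 80·t + 364 = 0  ⇒  m = 40² − 85·364 = -29340
m = -29340 < 0,  v_rel·d = 40 > 0  ⇒  outside

inside=no margin=-29340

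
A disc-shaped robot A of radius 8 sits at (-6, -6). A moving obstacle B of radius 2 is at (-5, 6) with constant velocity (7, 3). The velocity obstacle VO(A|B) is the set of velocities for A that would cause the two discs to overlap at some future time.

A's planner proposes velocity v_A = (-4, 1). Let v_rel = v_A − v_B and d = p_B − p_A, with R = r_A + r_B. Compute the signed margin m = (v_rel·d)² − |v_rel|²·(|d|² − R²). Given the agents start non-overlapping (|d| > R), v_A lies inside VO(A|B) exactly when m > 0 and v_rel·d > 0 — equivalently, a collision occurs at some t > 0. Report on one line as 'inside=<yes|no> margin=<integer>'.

d = (1, 12),  |d|² = 145;  R = 8+2 = 10,  c = 145−10² = 45
v_rel = (-11, -2),  |v_rel|² = 125;  v_rel·d = (-11)·(1) + (-2)·(12) = -35
125·t² + 70·t + 45 = 0  ⇒  m = (-35)² − 125·45 = -4400
m = -4400 < 0,  v_rel·d = -35 < 0  ⇒  outside

inside=no margin=-4400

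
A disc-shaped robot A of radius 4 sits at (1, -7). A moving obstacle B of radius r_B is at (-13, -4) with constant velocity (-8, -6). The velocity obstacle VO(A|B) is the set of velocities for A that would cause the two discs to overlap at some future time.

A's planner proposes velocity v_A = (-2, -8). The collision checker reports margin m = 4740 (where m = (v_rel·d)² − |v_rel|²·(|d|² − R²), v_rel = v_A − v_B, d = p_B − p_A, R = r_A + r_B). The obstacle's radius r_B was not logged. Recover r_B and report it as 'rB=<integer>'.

m = 4740
d = (-14, 3);  v_rel = (6, -2),  |v_rel|² = 40
v_rel×d = (6)·(3) − (-2)·(-14) = -10
since m = R²·40 − (-10)²:  R² = (100 + 4740) / 40 = 121
R = √121 = 11  ⇒  r_B = 11 − 4 = 7

rB=7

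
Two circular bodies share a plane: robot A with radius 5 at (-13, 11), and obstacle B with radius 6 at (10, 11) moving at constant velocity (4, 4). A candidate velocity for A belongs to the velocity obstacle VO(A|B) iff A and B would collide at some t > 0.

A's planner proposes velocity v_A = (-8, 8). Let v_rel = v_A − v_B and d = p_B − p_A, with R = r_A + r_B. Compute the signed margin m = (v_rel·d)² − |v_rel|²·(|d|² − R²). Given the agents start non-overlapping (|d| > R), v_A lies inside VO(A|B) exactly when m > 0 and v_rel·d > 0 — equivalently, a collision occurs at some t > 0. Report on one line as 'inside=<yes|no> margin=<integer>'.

d = (23, 0),  |d|² = 529;  R = 5+6 = 11,  c = 529−11² = 408
v_rel = (-12, 4),  |v_rel|² = 160;  v_rel·d = (-12)·(23) + (4)·(0) = -276
160·t² + 552·t + 408 = 0  ⇒  m = (-276)² − 160·408 = 10896
m = 10896 > 0,  v_rel·d = -276 < 0  ⇒  outside

inside=no margin=10896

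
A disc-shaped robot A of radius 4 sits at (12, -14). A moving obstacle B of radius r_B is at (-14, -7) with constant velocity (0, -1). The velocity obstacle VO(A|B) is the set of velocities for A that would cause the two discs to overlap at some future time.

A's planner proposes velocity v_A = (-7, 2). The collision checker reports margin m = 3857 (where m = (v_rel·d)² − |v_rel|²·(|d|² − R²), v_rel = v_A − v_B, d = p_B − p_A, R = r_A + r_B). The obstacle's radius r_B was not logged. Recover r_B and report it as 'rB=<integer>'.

m = 3857
d = (-26, 7);  v_rel = (-7, 3),  |v_rel|² = 58
v_rel×d = (-7)·(7) − (3)·(-26) = 29
since m = R²·58 − 29²:  R² = (841 + 3857) / 58 = 81
R = √81 = 9  ⇒  r_B = 9 − 4 = 5

rB=5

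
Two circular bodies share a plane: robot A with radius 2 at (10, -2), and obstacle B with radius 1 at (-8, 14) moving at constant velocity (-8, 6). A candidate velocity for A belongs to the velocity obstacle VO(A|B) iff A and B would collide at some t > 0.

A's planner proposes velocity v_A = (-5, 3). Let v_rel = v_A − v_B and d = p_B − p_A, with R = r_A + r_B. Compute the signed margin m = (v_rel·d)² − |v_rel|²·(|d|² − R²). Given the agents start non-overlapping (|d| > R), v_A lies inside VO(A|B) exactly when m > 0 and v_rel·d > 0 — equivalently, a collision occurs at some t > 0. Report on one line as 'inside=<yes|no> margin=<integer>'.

d = (-18, 16),  |d|² = 580;  R = 2+1 = 3,  c = 580−3² = 571
v_rel = (3, -3),  |v_rel|² = 18;  v_rel·d = (3)·(-18) + (-3)·(16) = -102
18·t² + 204·t + 571 = 0  ⇒  m = (-102)² − 18·571 = 126
m = 126 > 0,  v_rel·d = -102 < 0  ⇒  outside

inside=no margin=126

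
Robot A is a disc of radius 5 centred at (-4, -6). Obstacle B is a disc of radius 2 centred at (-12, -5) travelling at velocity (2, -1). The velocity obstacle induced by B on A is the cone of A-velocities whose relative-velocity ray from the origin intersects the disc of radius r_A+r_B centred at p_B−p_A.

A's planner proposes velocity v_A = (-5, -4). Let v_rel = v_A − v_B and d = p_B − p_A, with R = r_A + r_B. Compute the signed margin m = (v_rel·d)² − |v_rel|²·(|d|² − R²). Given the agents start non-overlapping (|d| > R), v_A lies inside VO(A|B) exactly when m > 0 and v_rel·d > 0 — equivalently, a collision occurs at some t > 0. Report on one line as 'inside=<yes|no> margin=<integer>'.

d = (-8, 1),  |d|² = 65;  R = 5+2 = 7,  c = 65−7² = 16
v_rel = (-7, -3),  |v_rel|² = 58;  v_rel·d = (-7)·(-8) + (-3)·(1) = 53
58·t² − 106·t + 16 = 0  ⇒  m = 53² − 58·16 = 1881
m = 1881 > 0,  v_rel·d = 53 > 0  ⇒  inside

inside=yes margin=1881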